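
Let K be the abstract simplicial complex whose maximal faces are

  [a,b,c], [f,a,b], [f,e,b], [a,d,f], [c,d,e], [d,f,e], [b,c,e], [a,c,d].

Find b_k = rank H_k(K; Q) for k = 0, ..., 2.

b_0 = 1, b_1 = 0, b_2 = 1.

Fix the vertex order a < b < c < d < e < f and write every simplex with vertices in increasing order. Then dim K = 2 and the simplices of K are:

  0-simplices (6): a, b, c, d, e, f
  1-simplices (12): ab, ac, ad, af, bc, be, bf, cd, ce, de, df, ef
  2-simplices (8): abc, abf, acd, adf, bce, bef, cde, def

so the chain groups are C_0 ≅ Z^6, C_1 ≅ Z^12, C_2 ≅ Z^8.

Boundary ∂_1: C_1 → C_0 sends each edge [p,q] (with p < q) to q − p.
As a 6×12 matrix over Z this has rank 5, with invariant factors (1,1,1,1,1).

Boundary ∂_2: C_2 → C_1 sends each 2-simplex [p,q,r] to [q,r] − [p,r] + [p,q]. For instance
  ∂bce = ce − be + bc,
  ∂def = ef − df + de.
The resulting 12×8 matrix has rank 7, and its Smith normal form has invariant factors (1,1,1,1,1,1,1).

Reading off H_k = ker ∂_k / im ∂_{k+1}:

  H_0: rank C_0 − rank ∂_1 = 6 − 5 = 1, and the invariant factors of ∂_1 are all 1, so H_0 ≅ Z.
  H_1: rank ker ∂_1 − rank ∂_2 = (12 − 5) − 7 = 0, and the invariant factors of ∂_2 are all 1, so H_1 ≅ 0.
  H_2: rank ker ∂_2 − rank ∂_3 = (8 − 7) − 0 = 1, and there is no ∂_3, so H_2 ≅ Z.

As a check, the Euler characteristic is 6 − 12 + 8 = 2, which agrees with 1 − 0 + 1 = 2.
(K is a triangulation of the 2-sphere S^2.)

Hence the Betti numbers are b_0 = 1, b_1 = 0, b_2 = 1.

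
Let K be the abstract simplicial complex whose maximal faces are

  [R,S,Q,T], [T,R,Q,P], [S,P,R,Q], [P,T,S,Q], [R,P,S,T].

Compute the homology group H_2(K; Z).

H_2 ≅ 0.

Order the vertices as P < Q < R < S < T. Listing each simplex with vertices in this order, K has dimension 3 with simplices:

  0-simplices (5): P, Q, R, S, T
  1-simplices (10): PQ, PR, PS, PT, QR, QS, QT, RS, RT, ST
  2-simplices (10): PQR, PQS, PQT, PRS, PRT, PST, QRS, QRT, QST, RST
  3-simplices (5): PQRS, PQRT, PQST, PRST, QRST

so the chain groups are C_0 ≅ Z^5, C_1 ≅ Z^10, C_2 ≅ Z^10, C_3 ≅ Z^5.

The boundary map ∂_1: C_1 → C_0 is given by ∂[p,q] = [q] − [p].
As a 5×10 matrix over Z this has rank 4, with invariant factors (1,1,1,1).

∂_2: C_2 → C_1 maps a triangle to the signed sum of its edges. For instance
  ∂QST = ST − QT + QS,
  ∂PQT = QT − PT + PQ.
This gives a 10×10 integer matrix of rank 6; reducing to Smith normal form yields diagonal entries (1,1,1,1,1,1).

Boundary ∂_3: C_3 → C_2 sends each 3-simplex σ to the alternating sum Σ_i (−1)^i (σ with its i-th vertex removed). For instance
  ∂PQRS = QRS − PRS + PQS − PQR,
  ∂QRST = RST − QST + QRT − QRS.
The 10×5 boundary matrix has rank 4 and Smith normal form diag(1,1,1,1).

Computing H_k = (kernel of ∂_k) / (image of ∂_{k+1}):

  H_2: rank ker ∂_2 − rank ∂_3 = (10 − 6) − 4 = 0, and the invariant factors of ∂_3 are all 1, so H_2 = 0.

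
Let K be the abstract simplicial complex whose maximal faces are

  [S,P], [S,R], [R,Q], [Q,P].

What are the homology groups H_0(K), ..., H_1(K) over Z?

Order the vertices as P < Q < R < S. Listing each simplex with vertices in this order, K has dimension 1 with simplices:

  0-simplices (4): P, Q, R, S
  1-simplices (4): PQ, PS, QR, RS

so the chain groups are C_0 ≅ Z^4, C_1 ≅ Z^4.

The boundary map ∂_1: C_1 → C_0 sends each edge [p,q] (with p < q) to q − p.
This gives a 4×4 integer matrix of rank 3; reducing to Smith normal form yields diagonal entries (1,1,1).

Reading off H_k = ker ∂_k / im ∂_{k+1}:

  H_0: rank C_0 − rank ∂_1 = 4 − 3 = 1, and the invariant factors of ∂_1 are all 1, so H_0 = Z.
  H_1: rank ker ∂_1 − rank ∂_2 = (4 − 3) − 0 = 1, and there is no ∂_2, so H_1 = Z.

As a check, the Euler characteristic is 4 − 4 = 0, which agrees with 1 − 1 = 0.

H_0 = Z,  H_1 = Z.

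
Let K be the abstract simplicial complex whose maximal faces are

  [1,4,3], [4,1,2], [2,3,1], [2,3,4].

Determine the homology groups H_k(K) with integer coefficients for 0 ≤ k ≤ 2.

We work with the vertex ordering 1 < 2 < 3 < 4. The simplices of K, each written with vertices in increasing order, are:

  0-simplices (4): [1], [2], [3], [4]
  1-simplices (6): [1,2], [1,3], [1,4], [2,3], [2,4], [3,4]
  2-simplices (4): [1,2,3], [1,2,4], [1,3,4], [2,3,4]

so the chain groups are C_0 ≅ Z^4, C_1 ≅ Z^6, C_2 ≅ Z^4.

∂_1: C_1 → C_0 maps an edge to its endpoints' difference, ∂[p,q] = q − p. For instance
  ∂[2,4] = [4] − [2].
This gives a 4×6 integer matrix of rank 3; reducing to Smith normal form yields diagonal entries (1,1,1).

Boundary ∂_2: C_2 → C_1 sends each 2-simplex [p,q,r] to [q,r] − [p,r] + [p,q]. For instance
  ∂[1,2,4] = [2,4] − [1,4] + [1,2],
  ∂[1,3,4] = [3,4] − [1,4] + [1,3].
The 6×4 boundary matrix has rank 3 and Smith normal form diag(1,1,1).

Reading off H_k = ker ∂_k / im ∂_{k+1}:

  H_0: rank C_0 − rank ∂_1 = 4 − 3 = 1, and the invariant factors of ∂_1 are all 1, so H_0 ≅ Z.
  H_1: rank ker ∂_1 − rank ∂_2 = (6 − 3) − 3 = 0, and the invariant factors of ∂_2 are all 1, so H_1 ≅ 0.
  H_2: rank ker ∂_2 − rank ∂_3 = (4 − 3) − 0 = 1, and there is no ∂_3, so H_2 ≅ Z.

(K is a triangulation of the 2-sphere S^2.)

H_0 = Z,  H_1 = 0,  H_2 = Z.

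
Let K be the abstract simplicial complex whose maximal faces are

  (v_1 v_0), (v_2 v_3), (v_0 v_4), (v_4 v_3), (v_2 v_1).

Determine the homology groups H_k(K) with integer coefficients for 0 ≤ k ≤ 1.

H_0 ≅ Z,  H_1 ≅ Z.

K has 5 vertices, 5 edges.
rank ∂_0 = 0, rank ∂_1 = 4 ⇒ b_0 = 5 − 0 − 4 = 1; all invariant factors of ∂_1 are 1 so no torsion. So H_0 ≅ Z.
rank ∂_1 = 4, rank ∂_2 = 0 ⇒ b_1 = 5 − 4 − 0 = 1. So H_1 ≅ Z.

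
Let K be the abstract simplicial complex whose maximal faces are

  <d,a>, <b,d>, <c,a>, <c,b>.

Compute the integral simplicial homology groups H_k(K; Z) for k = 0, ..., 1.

Order the vertices as a < b < c < d. Listing each simplex with vertices in this order, K has dimension 1 with simplices:

  0-simplices (4): a, b, c, d
  1-simplices (4): ac, ad, bc, bd

Hence C_0 ≅ Z^4, C_1 ≅ Z^4.

Boundary ∂_1: C_1 → C_0 sends each edge [p,q] (with p < q) to q − p. For instance
  ∂bd = d − b.
This gives a 4×4 integer matrix of rank 3; reducing to Smith normal form yields diagonal entries (1,1,1).

From H_k ≅ ker(∂_k) / im(∂_{k+1}) we obtain:

  H_0: rank C_0 − rank ∂_1 = 4 − 3 = 1, and the invariant factors of ∂_1 are all 1, so H_0 = Z.
  H_1: rank ker ∂_1 − rank ∂_2 = (4 − 3) − 0 = 1, and there is no ∂_2, so H_1 = Z.

As a check, the Euler characteristic is 4 − 4 = 0, which agrees with 1 − 1 = 0.
(K is a triangulation of the circle S^1.)

H_0 ≅ Z,  H_1 ≅ Z.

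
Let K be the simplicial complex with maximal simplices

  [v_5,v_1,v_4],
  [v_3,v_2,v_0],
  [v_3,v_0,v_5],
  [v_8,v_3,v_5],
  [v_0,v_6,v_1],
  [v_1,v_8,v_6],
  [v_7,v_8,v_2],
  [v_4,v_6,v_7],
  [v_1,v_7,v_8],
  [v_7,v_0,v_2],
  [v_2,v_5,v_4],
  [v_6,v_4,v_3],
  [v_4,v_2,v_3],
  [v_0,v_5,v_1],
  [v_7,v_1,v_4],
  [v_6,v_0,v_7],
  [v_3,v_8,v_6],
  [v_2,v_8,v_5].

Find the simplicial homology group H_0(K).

Take the total order v_0 < v_1 < v_2 < v_3 < v_4 < v_5 < v_6 < v_7 < v_8 on the vertex set. Then K (dimension 2) consists of the simplices:

  0-simplices (9): [v_0], [v_1], [v_2], [v_3], [v_4], [v_5], [v_6], [v_7], [v_8]
  1-simplices (27): (27 of them)
  2-simplices (18): (18 of them)

giving chain groups C_0 ≅ Z^9, C_1 ≅ Z^27, C_2 ≅ Z^18.

The boundary map ∂_1: C_1 → C_0 maps an edge to its endpoints' difference, ∂[p,q] = q − p. For instance
  ∂[v_2,v_8] = [v_8] − [v_2].
As a 9×27 matrix over Z this has rank 8, with invariant factors (1,1,1,1,1,1,1,1).

∂_2: C_2 → C_1 acts by ∂[p,q,r] = [q,r] − [p,r] + [p,q]. For instance
  ∂[v_4,v_6,v_7] = [v_6,v_7] − [v_4,v_7] + [v_4,v_6],
  ∂[v_1,v_4,v_5] = [v_4,v_5] − [v_1,v_5] + [v_1,v_4].
The resulting 27×18 matrix has rank 18, and its Smith normal form has invariant factors (1,1,1,1,1,1,1,1,1,1,1,1,1,1,1,1,1,2).

Computing H_k = (kernel of ∂_k) / (image of ∂_{k+1}):

  H_0: rank C_0 − rank ∂_1 = 9 − 8 = 1, and the invariant factors of ∂_1 are all 1, so H_0 ≅ Z.

(K is a triangulation of the Klein bottle.)

H_0 ≅ Z.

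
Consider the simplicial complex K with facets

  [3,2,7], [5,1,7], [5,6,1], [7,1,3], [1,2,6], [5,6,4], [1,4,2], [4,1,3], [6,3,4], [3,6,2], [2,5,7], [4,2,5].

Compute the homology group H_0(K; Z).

K has 7 vertices, 18 edges, 12 triangles.
rank ∂_0 = 0, rank ∂_1 = 6 ⇒ b_0 = 7 − 0 − 6 = 1; all invariant factors of ∂_1 are 1 so no torsion. So H_0 ≅ Z.

H_0 = Z.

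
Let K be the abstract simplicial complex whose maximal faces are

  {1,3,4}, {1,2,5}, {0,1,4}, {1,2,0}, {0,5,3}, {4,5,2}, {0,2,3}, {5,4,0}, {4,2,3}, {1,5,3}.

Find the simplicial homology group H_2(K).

H_2 = 0.

Fix the vertex order 0 < 1 < 2 < 3 < 4 < 5 and write every simplex with vertices in increasing order. Then dim K = 2 and the simplices of K are:

  0-simplices (6): [0], [1], [2], [3], [4], [5]
  1-simplices (15): [0,1], [0,2], [0,3], [0,4], [0,5], [1,2], [1,3], [1,4], [1,5], [2,3], [2,4], [2,5], [3,4], [3,5], [4,5]
  2-simplices (10): [0,1,2], [0,1,4], [0,2,3], [0,3,5], [0,4,5], [1,2,5], [1,3,4], [1,3,5], [2,3,4], [2,4,5]

so the chain groups are C_0 ≅ Z^6, C_1 ≅ Z^15, C_2 ≅ Z^10.

Boundary ∂_1: C_1 → C_0 is given by ∂[p,q] = [q] − [p]. For instance
  ∂[4,5] = [5] − [4].
As a 6×15 matrix over Z this has rank 5, with invariant factors (1,1,1,1,1).

∂_2: C_2 → C_1 maps a triangle to the signed sum of its edges. For instance
  ∂[0,1,2] = [1,2] − [0,2] + [0,1],
  ∂[0,4,5] = [4,5] − [0,5] + [0,4].
As a 15×10 matrix over Z this has rank 10, with invariant factors (1,1,1,1,1,1,1,1,1,2).

From H_k ≅ ker(∂_k) / im(∂_{k+1}) we obtain:

  H_2: rank ker ∂_2 − rank ∂_3 = (10 − 10) − 0 = 0, and there is no ∂_3, so H_2 = 0.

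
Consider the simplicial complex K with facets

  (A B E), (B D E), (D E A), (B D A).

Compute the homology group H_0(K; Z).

Order the vertices as A < B < D < E. Listing each simplex with vertices in this order, K has dimension 2 with simplices:

  0-simplices (4): A, B, D, E
  1-simplices (6): AB, AD, AE, BD, BE, DE
  2-simplices (4): ABD, ABE, ADE, BDE

Hence C_0 ≅ Z^4, C_1 ≅ Z^6, C_2 ≅ Z^4.

The boundary map ∂_1: C_1 → C_0 maps an edge to its endpoints' difference, ∂[p,q] = q − p. For instance
  ∂AD = D − A.
As a 4×6 matrix over Z this has rank 3, with invariant factors (1,1,1).

Boundary ∂_2: C_2 → C_1 maps a triangle to the signed sum of its edges. For instance
  ∂ABD = BD − AD + AB,
  ∂ABE = BE − AE + AB.
The 6×4 boundary matrix has rank 3 and Smith normal form diag(1,1,1).

Now H_k = ker ∂_k / im ∂_{k+1}, so:

  H_0: rank C_0 − rank ∂_1 = 4 − 3 = 1, and the invariant factors of ∂_1 are all 1, so H_0 ≅ Z.

H_0 = Z.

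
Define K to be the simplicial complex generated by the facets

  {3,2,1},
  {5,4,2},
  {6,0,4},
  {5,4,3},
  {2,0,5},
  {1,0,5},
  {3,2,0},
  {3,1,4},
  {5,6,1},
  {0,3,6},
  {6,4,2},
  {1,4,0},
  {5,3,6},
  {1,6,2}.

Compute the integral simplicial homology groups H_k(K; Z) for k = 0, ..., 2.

Fix the vertex order 0 < 1 < 2 < 3 < 4 < 5 < 6 and write every simplex with vertices in increasing order. Then dim K = 2 and the simplices of K are:

  0-simplices (7): [0], [1], [2], [3], [4], [5], [6]
  1-simplices (21): [0,1], [0,2], [0,3], [0,4], [0,5], [0,6], [1,2], [1,3], [1,4], [1,5], [1,6], [2,3], [2,4], [2,5], [2,6], [3,4], [3,5], [3,6], [4,5], [4,6], [5,6]
  2-simplices (14): [0,1,4], [0,1,5], [0,2,3], [0,2,5], [0,3,6], [0,4,6], [1,2,3], [1,2,6], [1,3,4], [1,5,6], [2,4,5], [2,4,6], [3,4,5], [3,5,6]

giving chain groups C_0 ≅ Z^7, C_1 ≅ Z^21, C_2 ≅ Z^14.

∂_1: C_1 → C_0 sends each edge [p,q] (with p < q) to q − p. For instance
  ∂[4,5] = [5] − [4].
The 7×21 boundary matrix has rank 6 and Smith normal form diag(1,1,1,1,1,1).

∂_2: C_2 → C_1 acts by ∂[p,q,r] = [q,r] − [p,r] + [p,q]. For instance
  ∂[0,2,5] = [2,5] − [0,5] + [0,2],
  ∂[3,5,6] = [5,6] − [3,6] + [3,5].
The 21×14 boundary matrix has rank 13 and Smith normal form diag(1,1,1,1,1,1,1,1,1,1,1,1,1).

Reading off H_k = ker ∂_k / im ∂_{k+1}:

  H_0: rank C_0 − rank ∂_1 = 7 − 6 = 1, and the invariant factors of ∂_1 are all 1, so H_0 = Z.
  H_1: rank ker ∂_1 − rank ∂_2 = (21 − 6) − 13 = 2, and the invariant factors of ∂_2 are all 1, so H_1 = Z^2.
  H_2: rank ker ∂_2 − rank ∂_3 = (14 − 13) − 0 = 1, and there is no ∂_3, so H_2 = Z.

As a check, the Euler characteristic is 7 − 21 + 14 = 0, which agrees with 1 − 2 + 1 = 0.

H_0 ≅ Z,  H_1 ≅ Z^2,  H_2 ≅ Z.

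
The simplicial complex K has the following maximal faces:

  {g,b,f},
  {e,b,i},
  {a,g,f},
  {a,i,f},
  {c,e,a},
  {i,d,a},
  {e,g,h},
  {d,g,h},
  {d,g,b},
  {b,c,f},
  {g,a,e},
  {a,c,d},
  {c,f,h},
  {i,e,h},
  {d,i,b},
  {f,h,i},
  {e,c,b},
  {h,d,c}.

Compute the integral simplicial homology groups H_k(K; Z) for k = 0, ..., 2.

H_0 = Z,  H_1 = Z^2,  H_2 = Z.

Order the vertices as a < b < c < d < e < f < g < h < i. Listing each simplex with vertices in this order, K has dimension 2 with simplices:

  0-simplices (9): a, b, c, d, e, f, g, h, i
  1-simplices (27): ac, ad, ae, af, ag, ai, bc, bd, be, bf, bg, bi, cd, ce, cf, ch, dg, dh, di, eg, eh, ei, fg, fh, fi, gh, hi
  2-simplices (18): acd, ace, adi, aeg, afg, afi, bce, bcf, bdg, bdi, bei, bfg, cdh, cfh, dgh, egh, ehi, fhi

Hence C_0 ≅ Z^9, C_1 ≅ Z^27, C_2 ≅ Z^18.

Boundary ∂_1: C_1 → C_0 maps an edge to its endpoints' difference, ∂[p,q] = q − p. For instance
  ∂ac = c − a.
This gives a 9×27 integer matrix of rank 8; reducing to Smith normal form yields diagonal entries (1,1,1,1,1,1,1,1).

The boundary map ∂_2: C_2 → C_1 maps a triangle to the signed sum of its edges. For instance
  ∂acd = cd − ad + ac,
  ∂bei = ei − bi + be.
This gives a 27×18 integer matrix of rank 17; reducing to Smith normal form yields diagonal entries (1,1,1,1,1,1,1,1,1,1,1,1,1,1,1,1,1).

Now H_k = ker ∂_k / im ∂_{k+1}, so:

  H_0: rank C_0 − rank ∂_1 = 9 − 8 = 1, and the invariant factors of ∂_1 are all 1, so H_0 = Z.
  H_1: rank ker ∂_1 − rank ∂_2 = (27 − 8) − 17 = 2, and the invariant factors of ∂_2 are all 1, so H_1 = Z^2.
  H_2: rank ker ∂_2 − rank ∂_3 = (18 − 17) − 0 = 1, and there is no ∂_3, so H_2 = Z.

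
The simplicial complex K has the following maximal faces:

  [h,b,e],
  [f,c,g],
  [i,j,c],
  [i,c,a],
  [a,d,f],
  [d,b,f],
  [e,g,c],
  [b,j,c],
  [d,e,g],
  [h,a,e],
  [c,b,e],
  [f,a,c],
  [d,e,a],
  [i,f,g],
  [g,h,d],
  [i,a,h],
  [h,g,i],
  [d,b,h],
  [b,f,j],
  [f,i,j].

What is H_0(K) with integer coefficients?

H_0 ≅ Z.

Take the total order a < b < c < d < e < f < g < h < i < j on the vertex set. Then K (dimension 2) consists of the simplices:

  0-simplices (10): a, b, c, d, e, f, g, h, i, j
  1-simplices (30): ac, ad, ae, af, ah, ai, bc, bd, be, bf, bh, bj, ce, cf, cg, ci, cj, de, df, dg, dh, eg, eh, fg, fi, fj, gh, gi, hi, ij
  2-simplices (20): acf, aci, ade, adf, aeh, ahi, bce, bcj, bdf, bdh, beh, bfj, ceg, cfg, cij, deg, dgh, fgi, fij, ghi

giving chain groups C_0 ≅ Z^10, C_1 ≅ Z^30, C_2 ≅ Z^20.

Boundary ∂_1: C_1 → C_0 sends each edge [p,q] (with p < q) to q − p.
The resulting 10×30 matrix has rank 9, and its Smith normal form has invariant factors (1,1,1,1,1,1,1,1,1).

The boundary map ∂_2: C_2 → C_1 maps a triangle to the signed sum of its edges. For instance
  ∂bdf = df − bf + bd,
  ∂adf = df − af + ad.
As a 30×20 matrix over Z this has rank 20, with invariant factors (1,1,1,1,1,1,1,1,1,1,1,1,1,1,1,1,1,1,1,2).

Reading off H_k = ker ∂_k / im ∂_{k+1}:

  H_0: rank C_0 − rank ∂_1 = 10 − 9 = 1, and the invariant factors of ∂_1 are all 1, so H_0 ≅ Z.

(K is a triangulation of the Klein bottle.)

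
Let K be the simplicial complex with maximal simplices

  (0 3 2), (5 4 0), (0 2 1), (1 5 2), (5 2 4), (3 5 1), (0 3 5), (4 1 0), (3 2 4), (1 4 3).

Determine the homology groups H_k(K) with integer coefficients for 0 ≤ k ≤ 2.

H_0 ≅ Z,  H_1 ≅ Z/2,  H_2 = 0.

Take the total order 0 < 1 < 2 < 3 < 4 < 5 on the vertex set. Then K (dimension 2) consists of the simplices:

  0-simplices (6): [0], [1], [2], [3], [4], [5]
  1-simplices (15): [0,1], [0,2], [0,3], [0,4], [0,5], [1,2], [1,3], [1,4], [1,5], [2,3], [2,4], [2,5], [3,4], [3,5], [4,5]
  2-simplices (10): [0,1,2], [0,1,4], [0,2,3], [0,3,5], [0,4,5], [1,2,5], [1,3,4], [1,3,5], [2,3,4], [2,4,5]

giving chain groups C_0 ≅ Z^6, C_1 ≅ Z^15, C_2 ≅ Z^10.

∂_1: C_1 → C_0 maps an edge to its endpoints' difference, ∂[p,q] = q − p.
The resulting 6×15 matrix has rank 5, and its Smith normal form has invariant factors (1,1,1,1,1).

∂_2: C_2 → C_1 maps a triangle to the signed sum of its edges. For instance
  ∂[1,3,4] = [3,4] − [1,4] + [1,3],
  ∂[2,4,5] = [4,5] − [2,5] + [2,4].
This gives a 15×10 integer matrix of rank 10; reducing to Smith normal form yields diagonal entries (1,1,1,1,1,1,1,1,1,2).

From H_k ≅ ker(∂_k) / im(∂_{k+1}) we obtain:

  H_0: rank C_0 − rank ∂_1 = 6 − 5 = 1, and the invariant factors of ∂_1 are all 1, so H_0 ≅ Z.
  H_1: rank ker ∂_1 − rank ∂_2 = (15 − 5) − 10 = 0, and ∂_2 has invariant factor 2 > 1, so H_1 ≅ Z/2.
  H_2: rank ker ∂_2 − rank ∂_3 = (10 − 10) − 0 = 0, and there is no ∂_3, so H_2 ≅ 0.

(K is a triangulation of the real projective plane RP^2.)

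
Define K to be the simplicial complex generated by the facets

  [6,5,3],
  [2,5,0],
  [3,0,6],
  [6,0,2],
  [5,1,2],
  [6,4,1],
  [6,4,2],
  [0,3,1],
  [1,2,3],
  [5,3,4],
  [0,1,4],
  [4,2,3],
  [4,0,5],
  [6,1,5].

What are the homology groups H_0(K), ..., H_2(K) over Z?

H_0 ≅ Z,  H_1 ≅ Z^2,  H_2 ≅ Z.

We work with the vertex ordering 0 < 1 < 2 < 3 < 4 < 5 < 6. The simplices of K, each written with vertices in increasing order, are:

  0-simplices (7): [0], [1], [2], [3], [4], [5], [6]
  1-simplices (21): [0,1], [0,2], [0,3], [0,4], [0,5], [0,6], [1,2], [1,3], [1,4], [1,5], [1,6], [2,3], [2,4], [2,5], [2,6], [3,4], [3,5], [3,6], [4,5], [4,6], [5,6]
  2-simplices (14): [0,1,3], [0,1,4], [0,2,5], [0,2,6], [0,3,6], [0,4,5], [1,2,3], [1,2,5], [1,4,6], [1,5,6], [2,3,4], [2,4,6], [3,4,5], [3,5,6]

Hence C_0 ≅ Z^7, C_1 ≅ Z^21, C_2 ≅ Z^14.

∂_1: C_1 → C_0 is given by ∂[p,q] = [q] − [p]. For instance
  ∂[3,5] = [5] − [3].
As a 7×21 matrix over Z this has rank 6, with invariant factors (1,1,1,1,1,1).

Boundary ∂_2: C_2 → C_1 acts by ∂[p,q,r] = [q,r] − [p,r] + [p,q]. For instance
  ∂[2,4,6] = [4,6] − [2,6] + [2,4],
  ∂[0,3,6] = [3,6] − [0,6] + [0,3].
The resulting 21×14 matrix has rank 13, and its Smith normal form has invariant factors (1,1,1,1,1,1,1,1,1,1,1,1,1).

Reading off H_k = ker ∂_k / im ∂_{k+1}:

  H_0: rank C_0 − rank ∂_1 = 7 − 6 = 1, and the invariant factors of ∂_1 are all 1, so H_0 = Z.
  H_1: rank ker ∂_1 − rank ∂_2 = (21 − 6) − 13 = 2, and the invariant factors of ∂_2 are all 1, so H_1 = Z^2.
  H_2: rank ker ∂_2 − rank ∂_3 = (14 − 13) − 0 = 1, and there is no ∂_3, so H_2 = Z.

As a check, the Euler characteristic is 7 − 21 + 14 = 0, which agrees with 1 − 2 + 1 = 0.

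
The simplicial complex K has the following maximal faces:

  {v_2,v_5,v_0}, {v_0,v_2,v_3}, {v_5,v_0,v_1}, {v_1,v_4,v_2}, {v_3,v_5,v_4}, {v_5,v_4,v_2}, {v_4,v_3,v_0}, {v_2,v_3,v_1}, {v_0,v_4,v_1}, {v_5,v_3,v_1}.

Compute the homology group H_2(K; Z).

H_2 ≅ 0.

Take the total order v_0 < v_1 < v_2 < v_3 < v_4 < v_5 on the vertex set. Then K (dimension 2) consists of the simplices:

  0-simplices (6): [v_0], [v_1], [v_2], [v_3], [v_4], [v_5]
  1-simplices (15): (15 of them)
  2-simplices (10): [v_0,v_1,v_4], [v_0,v_1,v_5], [v_0,v_2,v_3], [v_0,v_2,v_5], [v_0,v_3,v_4], [v_1,v_2,v_3], [v_1,v_2,v_4], [v_1,v_3,v_5], [v_2,v_4,v_5], [v_3,v_4,v_5]

Hence C_0 ≅ Z^6, C_1 ≅ Z^15, C_2 ≅ Z^10.

The boundary map ∂_1: C_1 → C_0 maps an edge to its endpoints' difference, ∂[p,q] = q − p. For instance
  ∂[v_3,v_4] = [v_4] − [v_3].
This gives a 6×15 integer matrix of rank 5; reducing to Smith normal form yields diagonal entries (1,1,1,1,1).

The boundary map ∂_2: C_2 → C_1 sends each 2-simplex [p,q,r] to [q,r] − [p,r] + [p,q]. For instance
  ∂[v_1,v_3,v_5] = [v_3,v_5] − [v_1,v_5] + [v_1,v_3],
  ∂[v_0,v_2,v_5] = [v_2,v_5] − [v_0,v_5] + [v_0,v_2].
The resulting 15×10 matrix has rank 10, and its Smith normal form has invariant factors (1,1,1,1,1,1,1,1,1,2).

Computing H_k = (kernel of ∂_k) / (image of ∂_{k+1}):

  H_2: rank ker ∂_2 − rank ∂_3 = (10 − 10) − 0 = 0, and there is no ∂_3, so H_2 = 0.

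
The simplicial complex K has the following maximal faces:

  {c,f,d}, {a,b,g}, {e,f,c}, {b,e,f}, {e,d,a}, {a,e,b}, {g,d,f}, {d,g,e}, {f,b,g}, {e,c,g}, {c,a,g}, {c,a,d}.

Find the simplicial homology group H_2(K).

H_2 ≅ 0.

Fix the vertex order a < b < c < d < e < f < g and write every simplex with vertices in increasing order. Then dim K = 2 and the simplices of K are:

  0-simplices (7): a, b, c, d, e, f, g
  1-simplices (18): ab, ac, ad, ae, ag, be, bf, bg, cd, ce, cf, cg, de, df, dg, ef, eg, fg
  2-simplices (12): abe, abg, acd, acg, ade, bef, bfg, cdf, cef, ceg, deg, dfg

so the chain groups are C_0 ≅ Z^7, C_1 ≅ Z^18, C_2 ≅ Z^12.

The boundary map ∂_1: C_1 → C_0 is given by ∂[p,q] = [q] − [p].
This gives a 7×18 integer matrix of rank 6; reducing to Smith normal form yields diagonal entries (1,1,1,1,1,1).

Boundary ∂_2: C_2 → C_1 acts by ∂[p,q,r] = [q,r] − [p,r] + [p,q]. For instance
  ∂acd = cd − ad + ac,
  ∂cdf = df − cf + cd.
This gives a 18×12 integer matrix of rank 12; reducing to Smith normal form yields diagonal entries (1,1,1,1,1,1,1,1,1,1,1,2).

Computing H_k = (kernel of ∂_k) / (image of ∂_{k+1}):

  H_2: rank ker ∂_2 − rank ∂_3 = (12 − 12) − 0 = 0, and there is no ∂_3, so H_2 ≅ 0.

(K is a triangulation of the real projective plane RP^2.)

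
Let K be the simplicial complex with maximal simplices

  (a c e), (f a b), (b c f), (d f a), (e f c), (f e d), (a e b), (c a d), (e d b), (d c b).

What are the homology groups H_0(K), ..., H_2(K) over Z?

Take the total order a < b < c < d < e < f on the vertex set. Then K (dimension 2) consists of the simplices:

  0-simplices (6): a, b, c, d, e, f
  1-simplices (15): ab, ac, ad, ae, af, bc, bd, be, bf, cd, ce, cf, de, df, ef
  2-simplices (10): abe, abf, acd, ace, adf, bcd, bcf, bde, cef, def

Hence C_0 ≅ Z^6, C_1 ≅ Z^15, C_2 ≅ Z^10.

Boundary ∂_1: C_1 → C_0 sends each edge [p,q] (with p < q) to q − p.
The resulting 6×15 matrix has rank 5, and its Smith normal form has invariant factors (1,1,1,1,1).

Boundary ∂_2: C_2 → C_1 sends each 2-simplex [p,q,r] to [q,r] − [p,r] + [p,q]. For instance
  ∂adf = df − af + ad,
  ∂acd = cd − ad + ac.
The 15×10 boundary matrix has rank 10 and Smith normal form diag(1,1,1,1,1,1,1,1,1,2).

Computing H_k = (kernel of ∂_k) / (image of ∂_{k+1}):

  H_0: rank C_0 − rank ∂_1 = 6 − 5 = 1, and the invariant factors of ∂_1 are all 1, so H_0 ≅ Z.
  H_1: rank ker ∂_1 − rank ∂_2 = (15 − 5) − 10 = 0, and ∂_2 has invariant factor 2 > 1, so H_1 ≅ Z_2.
  H_2: rank ker ∂_2 − rank ∂_3 = (10 − 10) − 0 = 0, and there is no ∂_3, so H_2 ≅ 0.

As a check, the Euler characteristic is 6 − 15 + 10 = 1, which agrees with 1 − 0 + 0 = 1.

H_0 ≅ Z,  H_1 ≅ Z_2,  H_2 = 0.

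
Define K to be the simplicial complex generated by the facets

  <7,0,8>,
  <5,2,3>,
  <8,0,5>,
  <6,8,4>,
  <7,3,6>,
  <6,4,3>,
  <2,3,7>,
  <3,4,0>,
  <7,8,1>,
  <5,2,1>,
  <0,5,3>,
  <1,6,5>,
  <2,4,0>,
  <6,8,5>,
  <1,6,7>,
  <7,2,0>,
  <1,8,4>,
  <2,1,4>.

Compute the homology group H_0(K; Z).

We work with the vertex ordering 0 < 1 < 2 < 3 < 4 < 5 < 6 < 7 < 8. The simplices of K, each written with vertices in increasing order, are:

  0-simplices (9): [0], [1], [2], [3], [4], [5], [6], [7], [8]
  1-simplices (27): (27 of them)
  2-simplices (18): [0,2,4], [0,2,7], [0,3,4], [0,3,5], [0,5,8], [0,7,8], [1,2,4], [1,2,5], [1,4,8], [1,5,6], [1,6,7], [1,7,8], [2,3,5], [2,3,7], [3,4,6], [3,6,7], [4,6,8], [5,6,8]

giving chain groups C_0 ≅ Z^9, C_1 ≅ Z^27, C_2 ≅ Z^18.

∂_1: C_1 → C_0 maps an edge to its endpoints' difference, ∂[p,q] = q − p.
This gives a 9×27 integer matrix of rank 8; reducing to Smith normal form yields diagonal entries (1,1,1,1,1,1,1,1).

The boundary map ∂_2: C_2 → C_1 acts by ∂[p,q,r] = [q,r] − [p,r] + [p,q]. For instance
  ∂[1,4,8] = [4,8] − [1,8] + [1,4],
  ∂[2,3,5] = [3,5] − [2,5] + [2,3].
As a 27×18 matrix over Z this has rank 18, with invariant factors (1,1,1,1,1,1,1,1,1,1,1,1,1,1,1,1,1,2).

Now H_k = ker ∂_k / im ∂_{k+1}, so:

  H_0: rank C_0 − rank ∂_1 = 9 − 8 = 1, and the invariant factors of ∂_1 are all 1, so H_0 ≅ Z.

(K is a triangulation of the Klein bottle.)

H_0 ≅ Z.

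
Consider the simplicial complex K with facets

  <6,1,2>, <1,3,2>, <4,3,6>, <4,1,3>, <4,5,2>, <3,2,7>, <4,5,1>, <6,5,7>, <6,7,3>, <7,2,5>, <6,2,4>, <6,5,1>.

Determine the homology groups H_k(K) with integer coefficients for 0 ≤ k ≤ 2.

We work with the vertex ordering 1 < 2 < 3 < 4 < 5 < 6 < 7. The simplices of K, each written with vertices in increasing order, are:

  0-simplices (7): [1], [2], [3], [4], [5], [6], [7]
  1-simplices (18): [1,2], [1,3], [1,4], [1,5], [1,6], [2,3], [2,4], [2,5], [2,6], [2,7], [3,4], [3,6], [3,7], [4,5], [4,6], [5,6], [5,7], [6,7]
  2-simplices (12): [1,2,3], [1,2,6], [1,3,4], [1,4,5], [1,5,6], [2,3,7], [2,4,5], [2,4,6], [2,5,7], [3,4,6], [3,6,7], [5,6,7]

so the chain groups are C_0 ≅ Z^7, C_1 ≅ Z^18, C_2 ≅ Z^12.

Boundary ∂_1: C_1 → C_0 is given by ∂[p,q] = [q] − [p]. For instance
  ∂[3,6] = [6] − [3].
This gives a 7×18 integer matrix of rank 6; reducing to Smith normal form yields diagonal entries (1,1,1,1,1,1).

Boundary ∂_2: C_2 → C_1 sends each 2-simplex [p,q,r] to [q,r] − [p,r] + [p,q]. For instance
  ∂[1,2,3] = [2,3] − [1,3] + [1,2],
  ∂[2,4,6] = [4,6] − [2,6] + [2,4].
As a 18×12 matrix over Z this has rank 12, with invariant factors (1,1,1,1,1,1,1,1,1,1,1,2).

Reading off H_k = ker ∂_k / im ∂_{k+1}:

  H_0: rank C_0 − rank ∂_1 = 7 − 6 = 1, and the invariant factors of ∂_1 are all 1, so H_0 ≅ Z.
  H_1: rank ker ∂_1 − rank ∂_2 = (18 − 6) − 12 = 0, and ∂_2 has invariant factor 2 > 1, so H_1 ≅ Z_2.
  H_2: rank ker ∂_2 − rank ∂_3 = (12 − 12) − 0 = 0, and there is no ∂_3, so H_2 ≅ 0.

As a check, the Euler characteristic is 7 − 18 + 12 = 1, which agrees with 1 − 0 + 0 = 1.

H_0 = Z,  H_1 = Z_2,  H_2 = 0.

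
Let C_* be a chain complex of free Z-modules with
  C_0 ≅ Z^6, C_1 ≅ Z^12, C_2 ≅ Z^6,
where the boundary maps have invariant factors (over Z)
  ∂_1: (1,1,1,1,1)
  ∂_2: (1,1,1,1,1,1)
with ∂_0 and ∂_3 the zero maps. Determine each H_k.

H_0 ≅ Z,  H_1 ≅ Z,  H_2 = 0.

H_0: b_0 = 6 − 0 − 5 = 1; torsion from ∂_1 factors > 1: none. So H_0 ≅ Z.
H_1: b_1 = 12 − 5 − 6 = 1; torsion from ∂_2 factors > 1: none. So H_1 ≅ Z.
H_2: b_2 = 6 − 6 − 0 = 0; torsion from ∂_3 factors > 1: none. So H_2 ≅ 0.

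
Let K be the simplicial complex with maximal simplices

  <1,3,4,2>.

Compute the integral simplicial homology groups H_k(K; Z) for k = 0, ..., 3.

K has 4 vertices, 6 edges, 4 triangles, 1 3-simplex.
rank ∂_0 = 0, rank ∂_1 = 3 ⇒ b_0 = 4 − 0 − 3 = 1; all invariant factors of ∂_1 are 1 so no torsion. So H_0 = Z.
rank ∂_1 = 3, rank ∂_2 = 3 ⇒ b_1 = 6 − 3 − 3 = 0; all invariant factors of ∂_2 are 1 so no torsion. So H_1 = 0.
rank ∂_2 = 3, rank ∂_3 = 1 ⇒ b_2 = 4 − 3 − 1 = 0; all invariant factors of ∂_3 are 1 so no torsion. So H_2 = 0.
rank ∂_3 = 1, rank ∂_4 = 0 ⇒ b_3 = 1 − 1 − 0 = 0. So H_3 = 0.

H_0 ≅ Z,  H_1 = 0,  H_2 = 0,  H_3 = 0.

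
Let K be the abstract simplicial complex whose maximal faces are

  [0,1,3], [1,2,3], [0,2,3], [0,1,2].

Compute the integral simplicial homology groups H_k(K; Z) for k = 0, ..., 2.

K has 4 vertices, 6 edges, 4 triangles.
rank ∂_0 = 0, rank ∂_1 = 3 ⇒ b_0 = 4 − 0 − 3 = 1; all invariant factors of ∂_1 are 1 so no torsion. So H_0 ≅ Z.
rank ∂_1 = 3, rank ∂_2 = 3 ⇒ b_1 = 6 − 3 − 3 = 0; all invariant factors of ∂_2 are 1 so no torsion. So H_1 ≅ 0.
rank ∂_2 = 3, rank ∂_3 = 0 ⇒ b_2 = 4 − 3 − 0 = 1. So H_2 ≅ Z.

H_0 ≅ Z,  H_1 = 0,  H_2 ≅ Z.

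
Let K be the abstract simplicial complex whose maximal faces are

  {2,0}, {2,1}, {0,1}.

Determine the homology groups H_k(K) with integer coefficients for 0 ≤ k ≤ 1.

H_0 = Z,  H_1 = Z.

Fix the vertex order 0 < 1 < 2 and write every simplex with vertices in increasing order. Then dim K = 1 and the simplices of K are:

  0-simplices (3): [0], [1], [2]
  1-simplices (3): [0,1], [0,2], [1,2]

so the chain groups are C_0 ≅ Z^3, C_1 ≅ Z^3.

Boundary ∂_1: C_1 → C_0 is given by ∂[p,q] = [q] − [p]. For instance
  ∂[1,2] = [2] − [1].
This gives a 3×3 integer matrix of rank 2; reducing to Smith normal form yields diagonal entries (1,1).

From H_k ≅ ker(∂_k) / im(∂_{k+1}) we obtain:

  H_0: rank C_0 − rank ∂_1 = 3 − 2 = 1, and the invariant factors of ∂_1 are all 1, so H_0 = Z.
  H_1: rank ker ∂_1 − rank ∂_2 = (3 − 2) − 0 = 1, and there is no ∂_2, so H_1 = Z.

(K is a triangulation of the circle S^1.)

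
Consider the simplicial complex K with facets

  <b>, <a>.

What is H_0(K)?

H_0 ≅ Z^2.

Take the total order a < b on the vertex set. Then K (dimension 0) consists of the simplices:

  0-simplices (2): a, b

so the chain groups are C_0 ≅ Z^2.

Now H_k = ker ∂_k / im ∂_{k+1}, so:

  H_0: rank C_0 − rank ∂_1 = 2 − 0 = 2, and there is no ∂_1, so H_0 = Z^2.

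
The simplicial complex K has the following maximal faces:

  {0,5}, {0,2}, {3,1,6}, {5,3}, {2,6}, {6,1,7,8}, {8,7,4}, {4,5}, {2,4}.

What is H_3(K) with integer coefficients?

Take the total order 0 < 1 < 2 < 3 < 4 < 5 < 6 < 7 < 8 on the vertex set. Then K (dimension 3) consists of the simplices:

  0-simplices (9): [0], [1], [2], [3], [4], [5], [6], [7], [8]
  1-simplices (16): [0,2], [0,5], [1,3], [1,6], [1,7], [1,8], [2,4], [2,6], [3,5], [3,6], [4,5], [4,7], [4,8], [6,7], [6,8], [7,8]
  2-simplices (6): [1,3,6], [1,6,7], [1,6,8], [1,7,8], [4,7,8], [6,7,8]
  3-simplices (1): [1,6,7,8]

so the chain groups are C_0 ≅ Z^9, C_1 ≅ Z^16, C_2 ≅ Z^6, C_3 ≅ Z^1.

∂_1: C_1 → C_0 is given by ∂[p,q] = [q] − [p].
The 9×16 boundary matrix has rank 8 and Smith normal form diag(1,1,1,1,1,1,1,1).

∂_2: C_2 → C_1 sends each 2-simplex [p,q,r] to [q,r] − [p,r] + [p,q]. For instance
  ∂[1,6,8] = [6,8] − [1,8] + [1,6],
  ∂[1,6,7] = [6,7] − [1,7] + [1,6].
The resulting 16×6 matrix has rank 5, and its Smith normal form has invariant factors (1,1,1,1,1).

The boundary map ∂_3: C_3 → C_2 sends each 3-simplex σ to the alternating sum Σ_i (−1)^i (σ with its i-th vertex removed). For instance
  ∂[1,6,7,8] = [6,7,8] − [1,7,8] + [1,6,8] − [1,6,7].
As a 6×1 matrix over Z this has rank 1, with invariant factors (1).

Reading off H_k = ker ∂_k / im ∂_{k+1}:

  H_3: rank ker ∂_3 − rank ∂_4 = (1 − 1) − 0 = 0, and there is no ∂_4, so H_3 ≅ 0.

H_3 ≅ 0.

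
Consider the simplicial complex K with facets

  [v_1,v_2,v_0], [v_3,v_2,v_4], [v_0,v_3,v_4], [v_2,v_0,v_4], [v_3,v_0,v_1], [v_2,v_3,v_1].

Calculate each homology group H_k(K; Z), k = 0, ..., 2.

H_0 ≅ Z,  H_1 = 0,  H_2 ≅ Z.

Fix the vertex order v_0 < v_1 < v_2 < v_3 < v_4 and write every simplex with vertices in increasing order. Then dim K = 2 and the simplices of K are:

  0-simplices (5): [v_0], [v_1], [v_2], [v_3], [v_4]
  1-simplices (9): [v_0,v_1], [v_0,v_2], [v_0,v_3], [v_0,v_4], [v_1,v_2], [v_1,v_3], [v_2,v_3], [v_2,v_4], [v_3,v_4]
  2-simplices (6): [v_0,v_1,v_2], [v_0,v_1,v_3], [v_0,v_2,v_4], [v_0,v_3,v_4], [v_1,v_2,v_3], [v_2,v_3,v_4]

so the chain groups are C_0 ≅ Z^5, C_1 ≅ Z^9, C_2 ≅ Z^6.

∂_1: C_1 → C_0 is given by ∂[p,q] = [q] − [p]. For instance
  ∂[v_1,v_3] = [v_3] − [v_1].
This gives a 5×9 integer matrix of rank 4; reducing to Smith normal form yields diagonal entries (1,1,1,1).

The boundary map ∂_2: C_2 → C_1 maps a triangle to the signed sum of its edges. For instance
  ∂[v_0,v_2,v_4] = [v_2,v_4] − [v_0,v_4] + [v_0,v_2],
  ∂[v_0,v_1,v_2] = [v_1,v_2] − [v_0,v_2] + [v_0,v_1].
This gives a 9×6 integer matrix of rank 5; reducing to Smith normal form yields diagonal entries (1,1,1,1,1).

Computing H_k = (kernel of ∂_k) / (image of ∂_{k+1}):

  H_0: rank C_0 − rank ∂_1 = 5 − 4 = 1, and the invariant factors of ∂_1 are all 1, so H_0 = Z.
  H_1: rank ker ∂_1 − rank ∂_2 = (9 − 4) − 5 = 0, and the invariant factors of ∂_2 are all 1, so H_1 = 0.
  H_2: rank ker ∂_2 − rank ∂_3 = (6 − 5) − 0 = 1, and there is no ∂_3, so H_2 = Z.

(K is a triangulation of the 2-sphere S^2.)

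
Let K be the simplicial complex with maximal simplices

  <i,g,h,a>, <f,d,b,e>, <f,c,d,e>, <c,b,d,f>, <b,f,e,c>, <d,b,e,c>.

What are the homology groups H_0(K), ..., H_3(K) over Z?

Take the total order a < b < c < d < e < f < g < h < i on the vertex set. Then K (dimension 3) consists of the simplices:

  0-simplices (9): a, b, c, d, e, f, g, h, i
  1-simplices (16): ag, ah, ai, bc, bd, be, bf, cd, ce, cf, de, df, ef, gh, gi, hi
  2-simplices (14): agh, agi, ahi, bcd, bce, bcf, bde, bdf, bef, cde, cdf, cef, def, ghi
  3-simplices (6): aghi, bcde, bcdf, bcef, bdef, cdef

giving chain groups C_0 ≅ Z^9, C_1 ≅ Z^16, C_2 ≅ Z^14, C_3 ≅ Z^6.

∂_1: C_1 → C_0 maps an edge to its endpoints' difference, ∂[p,q] = q − p.
The 9×16 boundary matrix has rank 7 and Smith normal form diag(1,1,1,1,1,1,1).

∂_2: C_2 → C_1 sends each 2-simplex [p,q,r] to [q,r] − [p,r] + [p,q]. For instance
  ∂bce = ce − be + bc,
  ∂bef = ef − bf + be.
As a 16×14 matrix over Z this has rank 9, with invariant factors (1,1,1,1,1,1,1,1,1).

Boundary ∂_3: C_3 → C_2 sends each 3-simplex σ to the alternating sum Σ_i (−1)^i (σ with its i-th vertex removed). For instance
  ∂bcde = cde − bde + bce − bcd,
  ∂bdef = def − bef + bdf − bde.
This gives a 14×6 integer matrix of rank 5; reducing to Smith normal form yields diagonal entries (1,1,1,1,1).

Computing H_k = (kernel of ∂_k) / (image of ∂_{k+1}):

  H_0: rank C_0 − rank ∂_1 = 9 − 7 = 2, and the invariant factors of ∂_1 are all 1, so H_0 ≅ Z^2.
  H_1: rank ker ∂_1 − rank ∂_2 = (16 − 7) − 9 = 0, and the invariant factors of ∂_2 are all 1, so H_1 ≅ 0.
  H_2: rank ker ∂_2 − rank ∂_3 = (14 − 9) − 5 = 0, and the invariant factors of ∂_3 are all 1, so H_2 ≅ 0.
  H_3: rank ker ∂_3 − rank ∂_4 = (6 − 5) − 0 = 1, and there is no ∂_4, so H_3 ≅ Z.

H_0 ≅ Z^2,  H_1 = 0,  H_2 = 0,  H_3 ≅ Z.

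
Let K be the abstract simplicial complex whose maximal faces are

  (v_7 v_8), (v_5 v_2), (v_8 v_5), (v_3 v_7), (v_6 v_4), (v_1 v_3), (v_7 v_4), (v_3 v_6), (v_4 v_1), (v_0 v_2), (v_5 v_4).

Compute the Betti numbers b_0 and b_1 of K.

b_0 = 1, b_1 = 3.

Order the vertices as v_0 < v_1 < v_2 < v_3 < v_4 < v_5 < v_6 < v_7 < v_8. Listing each simplex with vertices in this order, K has dimension 1 with simplices:

  0-simplices (9): [v_0], [v_1], [v_2], [v_3], [v_4], [v_5], [v_6], [v_7], [v_8]
  1-simplices (11): [v_0,v_2], [v_1,v_3], [v_1,v_4], [v_2,v_5], [v_3,v_6], [v_3,v_7], [v_4,v_5], [v_4,v_6], [v_4,v_7], [v_5,v_8], [v_7,v_8]

Hence C_0 ≅ Z^9, C_1 ≅ Z^11.

The boundary map ∂_1: C_1 → C_0 is given by ∂[p,q] = [q] − [p]. For instance
  ∂[v_4,v_5] = [v_5] − [v_4].
The resulting 9×11 matrix has rank 8, and its Smith normal form has invariant factors (1,1,1,1,1,1,1,1).

Now H_k = ker ∂_k / im ∂_{k+1}, so:

  H_0: rank C_0 − rank ∂_1 = 9 − 8 = 1, and the invariant factors of ∂_1 are all 1, so H_0 = Z.
  H_1: rank ker ∂_1 − rank ∂_2 = (11 − 8) − 0 = 3, and there is no ∂_2, so H_1 = Z^3.

As a check, the Euler characteristic is 9 − 11 = -2, which agrees with 1 − 3 = -2.

Hence the Betti numbers are b_0 = 1, b_1 = 3.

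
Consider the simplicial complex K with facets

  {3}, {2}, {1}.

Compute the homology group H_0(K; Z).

H_0 ≅ Z^3.

Fix the vertex order 1 < 2 < 3 and write every simplex with vertices in increasing order. Then dim K = 0 and the simplices of K are:

  0-simplices (3): [1], [2], [3]

giving chain groups C_0 ≅ Z^3.

Reading off H_k = ker ∂_k / im ∂_{k+1}:

  H_0: rank C_0 − rank ∂_1 = 3 − 0 = 3, and there is no ∂_1, so H_0 = Z^3.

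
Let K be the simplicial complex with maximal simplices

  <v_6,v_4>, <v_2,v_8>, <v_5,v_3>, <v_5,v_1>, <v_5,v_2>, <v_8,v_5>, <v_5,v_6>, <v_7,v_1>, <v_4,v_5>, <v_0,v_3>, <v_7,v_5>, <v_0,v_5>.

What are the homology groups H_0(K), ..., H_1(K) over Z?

H_0 ≅ Z,  H_1 ≅ Z^4.

Order the vertices as v_0 < v_1 < v_2 < v_3 < v_4 < v_5 < v_6 < v_7 < v_8. Listing each simplex with vertices in this order, K has dimension 1 with simplices:

  0-simplices (9): [v_0], [v_1], [v_2], [v_3], [v_4], [v_5], [v_6], [v_7], [v_8]
  1-simplices (12): [v_0,v_3], [v_0,v_5], [v_1,v_5], [v_1,v_7], [v_2,v_5], [v_2,v_8], [v_3,v_5], [v_4,v_5], [v_4,v_6], [v_5,v_6], [v_5,v_7], [v_5,v_8]

giving chain groups C_0 ≅ Z^9, C_1 ≅ Z^12.

The boundary map ∂_1: C_1 → C_0 maps an edge to its endpoints' difference, ∂[p,q] = q − p. For instance
  ∂[v_2,v_8] = [v_8] − [v_2].
The resulting 9×12 matrix has rank 8, and its Smith normal form has invariant factors (1,1,1,1,1,1,1,1).

Computing H_k = (kernel of ∂_k) / (image of ∂_{k+1}):

  H_0: rank C_0 − rank ∂_1 = 9 − 8 = 1, and the invariant factors of ∂_1 are all 1, so H_0 ≅ Z.
  H_1: rank ker ∂_1 − rank ∂_2 = (12 − 8) − 0 = 4, and there is no ∂_2, so H_1 ≅ Z^4.

As a check, the Euler characteristic is 9 − 12 = -3, which agrees with 1 − 4 = -3.
(K is a triangulation of a wedge of 4 circles.)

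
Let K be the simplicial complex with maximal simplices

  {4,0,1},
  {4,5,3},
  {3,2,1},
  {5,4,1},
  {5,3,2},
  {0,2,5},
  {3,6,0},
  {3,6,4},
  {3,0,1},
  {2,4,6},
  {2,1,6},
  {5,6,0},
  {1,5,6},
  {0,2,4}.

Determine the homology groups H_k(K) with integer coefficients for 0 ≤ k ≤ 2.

We work with the vertex ordering 0 < 1 < 2 < 3 < 4 < 5 < 6. The simplices of K, each written with vertices in increasing order, are:

  0-simplices (7): [0], [1], [2], [3], [4], [5], [6]
  1-simplices (21): [0,1], [0,2], [0,3], [0,4], [0,5], [0,6], [1,2], [1,3], [1,4], [1,5], [1,6], [2,3], [2,4], [2,5], [2,6], [3,4], [3,5], [3,6], [4,5], [4,6], [5,6]
  2-simplices (14): [0,1,3], [0,1,4], [0,2,4], [0,2,5], [0,3,6], [0,5,6], [1,2,3], [1,2,6], [1,4,5], [1,5,6], [2,3,5], [2,4,6], [3,4,5], [3,4,6]

Hence C_0 ≅ Z^7, C_1 ≅ Z^21, C_2 ≅ Z^14.

Boundary ∂_1: C_1 → C_0 maps an edge to its endpoints' difference, ∂[p,q] = q − p. For instance
  ∂[2,4] = [4] − [2].
The 7×21 boundary matrix has rank 6 and Smith normal form diag(1,1,1,1,1,1).

∂_2: C_2 → C_1 maps a triangle to the signed sum of its edges. For instance
  ∂[2,3,5] = [3,5] − [2,5] + [2,3],
  ∂[3,4,5] = [4,5] − [3,5] + [3,4].
As a 21×14 matrix over Z this has rank 13, with invariant factors (1,1,1,1,1,1,1,1,1,1,1,1,1).

Reading off H_k = ker ∂_k / im ∂_{k+1}:

  H_0: rank C_0 − rank ∂_1 = 7 − 6 = 1, and the invariant factors of ∂_1 are all 1, so H_0 = Z.
  H_1: rank ker ∂_1 − rank ∂_2 = (21 − 6) − 13 = 2, and the invariant factors of ∂_2 are all 1, so H_1 = Z^2.
  H_2: rank ker ∂_2 − rank ∂_3 = (14 − 13) − 0 = 1, and there is no ∂_3, so H_2 = Z.

H_0 ≅ Z,  H_1 ≅ Z^2,  H_2 ≅ Z.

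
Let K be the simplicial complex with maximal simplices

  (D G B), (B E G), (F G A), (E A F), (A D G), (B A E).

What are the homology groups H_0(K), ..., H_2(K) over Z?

H_0 ≅ Z,  H_1 ≅ Z,  H_2 = 0.

K has 6 vertices, 12 edges, 6 triangles.
rank ∂_0 = 0, rank ∂_1 = 5 ⇒ b_0 = 6 − 0 − 5 = 1; all invariant factors of ∂_1 are 1 so no torsion. So H_0 = Z.
rank ∂_1 = 5, rank ∂_2 = 6 ⇒ b_1 = 12 − 5 − 6 = 1; all invariant factors of ∂_2 are 1 so no torsion. So H_1 = Z.
rank ∂_2 = 6, rank ∂_3 = 0 ⇒ b_2 = 6 − 6 − 0 = 0. So H_2 = 0.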